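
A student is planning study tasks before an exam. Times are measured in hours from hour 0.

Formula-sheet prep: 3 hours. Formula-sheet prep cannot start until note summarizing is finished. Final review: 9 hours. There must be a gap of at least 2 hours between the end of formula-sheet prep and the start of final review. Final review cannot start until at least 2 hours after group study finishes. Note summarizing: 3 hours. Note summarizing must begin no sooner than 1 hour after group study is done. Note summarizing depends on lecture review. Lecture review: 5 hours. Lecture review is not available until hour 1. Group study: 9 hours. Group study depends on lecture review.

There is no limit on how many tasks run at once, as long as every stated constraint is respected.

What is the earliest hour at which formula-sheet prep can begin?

After its own release at hour 1, lecture review can start at hour 1 and finishes at hour 6.
Group study cannot begin until lecture review (finishes hour 6). It runs from hour 6 to 6 + 9 = hour 15.
For note summarizing: group study (finishes hour 15, plus 1-hour gap → hour 16); lecture review (finishes hour 6). Taking the maximum gives a start of hour 16, and it finishes at 16 + 3 = hour 19.
Formula-sheet prep waits on note summarizing (finishes hour 19), so the earliest it can start is hour 19.

19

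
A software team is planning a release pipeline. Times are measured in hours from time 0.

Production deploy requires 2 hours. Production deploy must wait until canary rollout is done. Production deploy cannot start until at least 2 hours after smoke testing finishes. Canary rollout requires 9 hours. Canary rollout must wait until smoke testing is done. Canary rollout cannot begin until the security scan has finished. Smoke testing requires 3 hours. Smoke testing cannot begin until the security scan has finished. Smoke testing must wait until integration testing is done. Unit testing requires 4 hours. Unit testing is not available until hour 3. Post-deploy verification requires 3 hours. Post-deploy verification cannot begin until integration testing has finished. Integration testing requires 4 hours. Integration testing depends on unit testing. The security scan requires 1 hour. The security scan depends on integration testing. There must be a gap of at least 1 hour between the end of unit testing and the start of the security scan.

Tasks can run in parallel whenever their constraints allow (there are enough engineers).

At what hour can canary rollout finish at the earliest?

24

Unit testing waits on its own release at hour 3, so it starts at hour 3 and finishes at 3 + 4 = hour 7.
Integration testing waits on unit testing (finishes hour 7), so it starts at hour 7 and finishes at 7 + 4 = hour 11.
For the security scan: integration testing (finishes hour 11); unit testing (finishes hour 7, plus 1-hour gap → hour 8). Taking the maximum gives a start of hour 11, and it finishes at 11 + 1 = hour 12.
For smoke testing: the security scan (finishes hour 12); integration testing (finishes hour 11). Taking the maximum gives a start of hour 12, and it finishes at 12 + 3 = hour 15.
For canary rollout: smoke testing (finishes hour 15); the security scan (finishes hour 12). Taking the maximum gives a start of hour 15, and it finishes at 15 + 9 = hour 24.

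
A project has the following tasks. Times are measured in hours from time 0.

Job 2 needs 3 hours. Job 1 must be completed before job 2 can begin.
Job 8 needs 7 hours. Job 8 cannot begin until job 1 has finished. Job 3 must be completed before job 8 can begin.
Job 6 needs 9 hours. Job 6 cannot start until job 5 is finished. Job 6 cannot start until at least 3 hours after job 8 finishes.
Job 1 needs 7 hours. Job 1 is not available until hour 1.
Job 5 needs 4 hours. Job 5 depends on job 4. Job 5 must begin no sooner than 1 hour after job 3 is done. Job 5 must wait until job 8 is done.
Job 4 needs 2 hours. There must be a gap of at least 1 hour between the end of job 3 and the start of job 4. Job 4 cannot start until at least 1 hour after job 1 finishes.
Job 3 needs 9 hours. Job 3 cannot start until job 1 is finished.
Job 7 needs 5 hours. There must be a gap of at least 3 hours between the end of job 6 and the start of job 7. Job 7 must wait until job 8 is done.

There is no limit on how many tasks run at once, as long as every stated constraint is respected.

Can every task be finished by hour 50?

Job 1 cannot begin until its own release at hour 1. It runs from hour 1 to 1 + 7 = hour 8.
Job 3 waits on job 1 (finishes hour 8), so it starts at hour 8 and finishes at 8 + 9 = hour 17.
Job 8 needs all of job 1 (finishes hour 8); job 3 (finishes hour 17). That puts its earliest start at hour 17; it finishes at 17 + 7 = hour 24.
Job 4 has to wait for job 3 (finishes hour 17, plus 1-hour gap → hour 18); job 1 (finishes hour 8, plus 1-hour gap → hour 9). The latest of these is hour 18, so job 4 runs hour 18 to 18 + 2 = hour 20.
Job 5 has to wait for job 4 (finishes hour 20); job 3 (finishes hour 17, plus 1-hour gap → hour 18); job 8 (finishes hour 24). The latest of these is hour 24, so job 5 runs hour 24 to 24 + 4 = hour 28.
Job 6 cannot start until job 5 (finishes hour 28); job 8 (finishes hour 24, plus 3-hour gap → hour 27). The controlling bound is hour 28, so job 6 finishes at 28 + 9 = hour 37.
Job 7 has to wait for job 6 (finishes hour 37, plus 3-hour gap → hour 40); job 8 (finishes hour 24). The latest of these is hour 40, so job 7 runs hour 40 to 40 + 5 = hour 45.
Job 2 cannot begin until job 1 (finishes hour 8). It runs from hour 8 to 8 + 3 = hour 11.
Every task is finished by hour 45, which is no later than the deadline of 50, so the schedule is feasible.

Yes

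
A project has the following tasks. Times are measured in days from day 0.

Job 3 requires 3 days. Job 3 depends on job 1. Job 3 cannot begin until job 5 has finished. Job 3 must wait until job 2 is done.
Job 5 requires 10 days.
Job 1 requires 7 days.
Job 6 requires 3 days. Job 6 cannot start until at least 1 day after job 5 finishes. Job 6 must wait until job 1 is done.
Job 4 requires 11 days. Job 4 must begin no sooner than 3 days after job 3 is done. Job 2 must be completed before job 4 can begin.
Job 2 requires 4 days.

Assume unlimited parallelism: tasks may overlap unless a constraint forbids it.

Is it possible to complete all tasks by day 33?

Yes

Nothing blocks job 5, so it runs from day 0 to day 10.
Job 2 can start immediately at day 0; it finishes at day 4.
Nothing blocks job 1, so it runs from day 0 to day 7.
Job 6 needs all of job 5 (finishes day 10, plus 1-day gap → day 11); job 1 (finishes day 7). That puts its earliest start at day 11; it finishes at 11 + 3 = day 14.
For job 3: job 1 (finishes day 7); job 5 (finishes day 10); job 2 (finishes day 4). Taking the maximum gives a start of day 10, and it finishes at 10 + 3 = day 13.
Job 4 cannot start until job 3 (finishes day 13, plus 3-day gap → day 16); job 2 (finishes day 4). The controlling bound is day 16, so job 4 finishes at 16 + 11 = day 27.
Every task is finished by day 27, which is no later than the deadline of 33, so the schedule is feasible.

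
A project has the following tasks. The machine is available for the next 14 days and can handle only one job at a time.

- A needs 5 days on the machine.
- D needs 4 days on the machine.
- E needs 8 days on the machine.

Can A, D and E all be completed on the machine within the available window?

No

Running back to back, the jobs need 5 + 4 + 8 = 17 days on the machine.
Since 17 > 14, they cannot all fit.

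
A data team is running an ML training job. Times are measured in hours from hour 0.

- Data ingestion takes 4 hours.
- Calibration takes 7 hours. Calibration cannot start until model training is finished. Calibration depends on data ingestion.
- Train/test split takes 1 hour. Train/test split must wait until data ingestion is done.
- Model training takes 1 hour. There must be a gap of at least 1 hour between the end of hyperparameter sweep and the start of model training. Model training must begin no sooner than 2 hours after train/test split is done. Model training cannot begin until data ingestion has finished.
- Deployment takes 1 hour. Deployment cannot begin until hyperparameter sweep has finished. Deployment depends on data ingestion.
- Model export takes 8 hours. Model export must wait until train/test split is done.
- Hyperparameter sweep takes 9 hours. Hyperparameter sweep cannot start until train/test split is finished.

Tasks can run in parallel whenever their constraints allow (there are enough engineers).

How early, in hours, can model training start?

15

Data ingestion can start immediately at hour 0; it finishes at hour 4.
After data ingestion (finishes hour 4), train/test split can start at hour 4 and finishes at hour 5.
After train/test split (finishes hour 5), hyperparameter sweep can start at hour 5 and finishes at hour 14.
Model training waits on hyperparameter sweep (finishes hour 14, plus 1-hour gap → hour 15); train/test split (finishes hour 5, plus 2-hour gap → hour 7); data ingestion (finishes hour 4). The latest of these is hour 15, which is the earliest model training can start.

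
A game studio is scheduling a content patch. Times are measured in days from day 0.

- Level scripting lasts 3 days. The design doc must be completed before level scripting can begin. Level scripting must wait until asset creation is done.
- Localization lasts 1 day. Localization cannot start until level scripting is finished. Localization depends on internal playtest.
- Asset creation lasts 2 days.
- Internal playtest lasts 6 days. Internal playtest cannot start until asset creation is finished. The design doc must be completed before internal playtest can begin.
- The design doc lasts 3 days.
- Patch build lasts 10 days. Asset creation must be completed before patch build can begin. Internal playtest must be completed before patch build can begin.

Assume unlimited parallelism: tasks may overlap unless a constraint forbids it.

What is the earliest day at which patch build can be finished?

19

Nothing blocks asset creation, so it runs from day 0 to day 2.
The design doc can start immediately at day 0; it finishes at day 3.
For internal playtest: asset creation (finishes day 2); the design doc (finishes day 3). Taking the maximum gives a start of day 3, and it finishes at 3 + 6 = day 9.
For patch build: asset creation (finishes day 2); internal playtest (finishes day 9). Taking the maximum gives a start of day 9, and it finishes at 9 + 10 = day 19.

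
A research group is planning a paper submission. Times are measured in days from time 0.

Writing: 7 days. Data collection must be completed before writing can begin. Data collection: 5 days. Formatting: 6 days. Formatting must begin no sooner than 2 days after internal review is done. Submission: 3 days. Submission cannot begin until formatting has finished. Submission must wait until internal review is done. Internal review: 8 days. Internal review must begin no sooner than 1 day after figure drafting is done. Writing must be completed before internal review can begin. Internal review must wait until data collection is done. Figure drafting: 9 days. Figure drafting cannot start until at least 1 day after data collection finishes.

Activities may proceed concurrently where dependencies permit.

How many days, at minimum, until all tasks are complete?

35

Data collection can start immediately at day 0; it finishes at day 5.
Writing waits on data collection (finishes day 5), so it starts at day 5 and finishes at 5 + 7 = day 12.
After data collection (finishes day 5, plus 1-day gap → day 6), figure drafting can start at day 6 and finishes at day 15.
Internal review needs all of figure drafting (finishes day 15, plus 1-day gap → day 16); writing (finishes day 12); data collection (finishes day 5). That puts its earliest start at day 16; it finishes at 16 + 8 = day 24.
Formatting waits on internal review (finishes day 24, plus 2-day gap → day 26), so it starts at day 26 and finishes at 26 + 6 = day 32.
For submission: formatting (finishes day 32); internal review (finishes day 24). Taking the maximum gives a start of day 32, and it finishes at 32 + 3 = day 35.
All tasks are finished once the last one completes. Finish times: Data collection at 5, Figure drafting at 15, Writing at 12, Internal review at 24, Formatting at 32, Submission at 35. The latest is day 35.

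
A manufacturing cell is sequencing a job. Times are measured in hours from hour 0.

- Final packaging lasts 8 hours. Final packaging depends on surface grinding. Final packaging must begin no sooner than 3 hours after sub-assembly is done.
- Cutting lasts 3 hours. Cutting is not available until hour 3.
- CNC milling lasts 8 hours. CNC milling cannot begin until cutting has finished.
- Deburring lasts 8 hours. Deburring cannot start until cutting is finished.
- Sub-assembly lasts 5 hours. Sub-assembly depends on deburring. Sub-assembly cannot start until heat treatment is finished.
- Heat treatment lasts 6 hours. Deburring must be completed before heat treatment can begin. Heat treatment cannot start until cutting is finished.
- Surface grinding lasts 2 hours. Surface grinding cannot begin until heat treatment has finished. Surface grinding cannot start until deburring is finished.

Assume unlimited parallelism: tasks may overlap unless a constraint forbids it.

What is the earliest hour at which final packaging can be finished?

After its own release at hour 3, cutting can start at hour 3 and finishes at hour 6.
Deburring waits on cutting (finishes hour 6), so it starts at hour 6 and finishes at 6 + 8 = hour 14.
Heat treatment has to wait for deburring (finishes hour 14); cutting (finishes hour 6). The latest of these is hour 14, so heat treatment runs hour 14 to 14 + 6 = hour 20.
Sub-assembly needs all of deburring (finishes hour 14); heat treatment (finishes hour 20). That puts its earliest start at hour 20; it finishes at 20 + 5 = hour 25.
Surface grinding has to wait for heat treatment (finishes hour 20); deburring (finishes hour 14). The latest of these is hour 20, so surface grinding runs hour 20 to 20 + 2 = hour 22.
For final packaging: surface grinding (finishes hour 22); sub-assembly (finishes hour 25, plus 3-hour gap → hour 28). Taking the maximum gives a start of hour 28, and it finishes at 28 + 8 = hour 36.

36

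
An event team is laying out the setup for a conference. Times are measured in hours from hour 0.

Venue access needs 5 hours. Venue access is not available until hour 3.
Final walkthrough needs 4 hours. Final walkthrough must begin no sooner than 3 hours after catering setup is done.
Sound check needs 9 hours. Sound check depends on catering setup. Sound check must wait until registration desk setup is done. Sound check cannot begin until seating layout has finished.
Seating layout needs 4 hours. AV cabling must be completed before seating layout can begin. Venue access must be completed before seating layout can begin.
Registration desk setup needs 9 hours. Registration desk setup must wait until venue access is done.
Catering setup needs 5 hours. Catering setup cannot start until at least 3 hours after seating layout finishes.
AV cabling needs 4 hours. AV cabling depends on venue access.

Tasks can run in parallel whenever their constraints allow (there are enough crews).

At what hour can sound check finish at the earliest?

Venue access cannot begin until its own release at hour 3. It runs from hour 3 to 3 + 5 = hour 8.
Registration desk setup cannot begin until venue access (finishes hour 8). It runs from hour 8 to 8 + 9 = hour 17.
After venue access (finishes hour 8), AV cabling can start at hour 8 and finishes at hour 12.
Seating layout cannot start until AV cabling (finishes hour 12); venue access (finishes hour 8). The controlling bound is hour 12, so seating layout finishes at 12 + 4 = hour 16.
Catering setup cannot begin until seating layout (finishes hour 16, plus 3-hour gap → hour 19). It runs from hour 19 to 19 + 5 = hour 24.
Sound check has to wait for catering setup (finishes hour 24); registration desk setup (finishes hour 17); seating layout (finishes hour 16). The latest of these is hour 24, so sound check runs hour 24 to 24 + 9 = hour 33.

33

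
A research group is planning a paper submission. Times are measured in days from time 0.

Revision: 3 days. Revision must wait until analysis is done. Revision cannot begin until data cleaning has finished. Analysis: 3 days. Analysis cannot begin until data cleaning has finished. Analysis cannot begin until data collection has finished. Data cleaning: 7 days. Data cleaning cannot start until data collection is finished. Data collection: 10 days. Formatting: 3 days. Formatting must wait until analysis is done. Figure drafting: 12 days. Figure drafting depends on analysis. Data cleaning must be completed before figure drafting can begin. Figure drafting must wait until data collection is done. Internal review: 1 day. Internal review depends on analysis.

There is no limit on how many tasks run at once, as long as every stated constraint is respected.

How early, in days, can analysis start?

Nothing blocks data collection, so it runs from day 0 to day 10.
Data cleaning cannot begin until data collection (finishes day 10). It runs from day 10 to 10 + 7 = day 17.
Analysis waits on data cleaning (finishes day 17); data collection (finishes day 10). The latest of these is day 17, which is the earliest analysis can start.

17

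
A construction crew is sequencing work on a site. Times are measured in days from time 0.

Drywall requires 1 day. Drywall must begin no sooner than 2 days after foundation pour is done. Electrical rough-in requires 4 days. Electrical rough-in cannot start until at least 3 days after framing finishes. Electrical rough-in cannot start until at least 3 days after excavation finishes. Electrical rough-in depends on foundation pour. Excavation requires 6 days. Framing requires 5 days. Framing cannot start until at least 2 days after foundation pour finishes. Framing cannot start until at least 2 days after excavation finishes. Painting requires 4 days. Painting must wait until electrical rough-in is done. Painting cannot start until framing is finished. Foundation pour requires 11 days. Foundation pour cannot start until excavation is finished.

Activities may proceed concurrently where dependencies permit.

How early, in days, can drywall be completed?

20

Nothing blocks excavation, so it runs from day 0 to day 6.
Foundation pour waits on excavation (finishes day 6), so it starts at day 6 and finishes at 6 + 11 = day 17.
Drywall cannot begin until foundation pour (finishes day 17, plus 2-day gap → day 19). It runs from day 19 to 19 + 1 = day 20.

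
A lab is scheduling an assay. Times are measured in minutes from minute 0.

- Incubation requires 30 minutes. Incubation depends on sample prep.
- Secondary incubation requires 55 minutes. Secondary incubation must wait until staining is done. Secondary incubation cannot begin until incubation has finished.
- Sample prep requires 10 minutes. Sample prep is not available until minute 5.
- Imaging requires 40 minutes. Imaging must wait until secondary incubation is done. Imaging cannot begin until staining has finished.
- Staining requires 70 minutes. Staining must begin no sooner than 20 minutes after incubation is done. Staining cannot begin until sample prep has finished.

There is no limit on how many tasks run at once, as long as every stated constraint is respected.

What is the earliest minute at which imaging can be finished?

230

Sample prep waits on its own release at minute 5, so it starts at minute 5 and finishes at 5 + 10 = minute 15.
Incubation cannot begin until sample prep (finishes minute 15). It runs from minute 15 to 15 + 30 = minute 45.
Staining needs all of incubation (finishes minute 45, plus 20-minute gap → minute 65); sample prep (finishes minute 15). That puts its earliest start at minute 65; it finishes at 65 + 70 = minute 135.
Secondary incubation has to wait for staining (finishes minute 135); incubation (finishes minute 45). The latest of these is minute 135, so secondary incubation runs minute 135 to 135 + 55 = minute 190.
Imaging needs all of secondary incubation (finishes minute 190); staining (finishes minute 135). That puts its earliest start at minute 190; it finishes at 190 + 40 = minute 230.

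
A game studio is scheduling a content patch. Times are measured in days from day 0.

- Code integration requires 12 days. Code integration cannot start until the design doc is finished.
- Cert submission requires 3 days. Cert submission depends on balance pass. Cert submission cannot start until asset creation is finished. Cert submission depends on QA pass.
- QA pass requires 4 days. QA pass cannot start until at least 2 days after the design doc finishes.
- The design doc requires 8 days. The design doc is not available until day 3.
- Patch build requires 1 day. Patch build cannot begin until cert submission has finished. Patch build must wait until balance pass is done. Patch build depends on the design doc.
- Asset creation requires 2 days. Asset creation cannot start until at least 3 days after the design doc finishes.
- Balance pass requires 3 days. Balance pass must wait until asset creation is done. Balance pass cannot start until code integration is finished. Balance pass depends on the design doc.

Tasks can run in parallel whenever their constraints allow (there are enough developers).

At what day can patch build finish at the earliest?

30

After its own release at day 3, the design doc can start at day 3 and finishes at day 11.
QA pass cannot begin until the design doc (finishes day 11, plus 2-day gap → day 13). It runs from day 13 to 13 + 4 = day 17.
After the design doc (finishes day 11), code integration can start at day 11 and finishes at day 23.
Asset creation cannot begin until the design doc (finishes day 11, plus 3-day gap → day 14). It runs from day 14 to 14 + 2 = day 16.
For balance pass: asset creation (finishes day 16); code integration (finishes day 23); the design doc (finishes day 11). Taking the maximum gives a start of day 23, and it finishes at 23 + 3 = day 26.
Cert submission needs all of balance pass (finishes day 26); asset creation (finishes day 16); QA pass (finishes day 17). That puts its earliest start at day 26; it finishes at 26 + 3 = day 29.
For patch build: cert submission (finishes day 29); balance pass (finishes day 26); the design doc (finishes day 11). Taking the maximum gives a start of day 29, and it finishes at 29 + 1 = day 30.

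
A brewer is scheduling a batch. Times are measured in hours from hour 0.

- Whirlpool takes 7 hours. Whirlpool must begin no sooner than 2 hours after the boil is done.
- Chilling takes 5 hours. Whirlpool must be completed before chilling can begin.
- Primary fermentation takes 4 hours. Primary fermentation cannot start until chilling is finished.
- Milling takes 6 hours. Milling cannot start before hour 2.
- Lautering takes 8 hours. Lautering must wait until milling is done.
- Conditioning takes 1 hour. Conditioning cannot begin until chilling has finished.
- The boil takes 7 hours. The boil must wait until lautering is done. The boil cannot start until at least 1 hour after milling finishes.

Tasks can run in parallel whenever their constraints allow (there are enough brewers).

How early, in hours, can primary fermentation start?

Milling waits on its own release at hour 2, so it starts at hour 2 and finishes at 2 + 6 = hour 8.
After milling (finishes hour 8), lautering can start at hour 8 and finishes at hour 16.
The boil cannot start until lautering (finishes hour 16); milling (finishes hour 8, plus 1-hour gap → hour 9). The controlling bound is hour 16, so the boil finishes at 16 + 7 = hour 23.
Whirlpool waits on the boil (finishes hour 23, plus 2-hour gap → hour 25), so it starts at hour 25 and finishes at 25 + 7 = hour 32.
Chilling waits on whirlpool (finishes hour 32), so it starts at hour 32 and finishes at 32 + 5 = hour 37.
Primary fermentation waits on chilling (finishes hour 37), so the earliest it can start is hour 37.

37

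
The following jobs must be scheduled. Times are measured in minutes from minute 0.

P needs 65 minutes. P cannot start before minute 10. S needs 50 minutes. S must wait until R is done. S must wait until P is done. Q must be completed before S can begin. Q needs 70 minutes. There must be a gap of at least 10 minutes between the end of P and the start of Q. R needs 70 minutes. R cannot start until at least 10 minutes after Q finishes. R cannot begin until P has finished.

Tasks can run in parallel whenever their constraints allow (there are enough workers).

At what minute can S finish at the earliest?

285

P waits on its own release at minute 10, so it starts at minute 10 and finishes at 10 + 65 = minute 75.
Q cannot begin until P (finishes minute 75, plus 10-minute gap → minute 85). It runs from minute 85 to 85 + 70 = minute 155.
R needs all of Q (finishes minute 155, plus 10-minute gap → minute 165); P (finishes minute 75). That puts its earliest start at minute 165; it finishes at 165 + 70 = minute 235.
S has to wait for R (finishes minute 235); P (finishes minute 75); Q (finishes minute 155). The latest of these is minute 235, so S runs minute 235 to 235 + 50 = minute 285.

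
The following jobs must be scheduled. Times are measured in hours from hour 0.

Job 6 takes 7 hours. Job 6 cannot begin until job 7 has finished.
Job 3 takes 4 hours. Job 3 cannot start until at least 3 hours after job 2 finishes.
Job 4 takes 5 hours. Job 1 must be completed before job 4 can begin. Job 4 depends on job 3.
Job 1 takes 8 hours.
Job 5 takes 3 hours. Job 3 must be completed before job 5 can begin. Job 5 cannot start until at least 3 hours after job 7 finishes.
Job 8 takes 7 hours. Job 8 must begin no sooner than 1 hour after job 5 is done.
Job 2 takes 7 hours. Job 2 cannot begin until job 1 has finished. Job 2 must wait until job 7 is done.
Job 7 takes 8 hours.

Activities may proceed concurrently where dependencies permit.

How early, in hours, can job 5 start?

22

Job 7 has no prerequisites, so it starts at hour 0 and finishes at hour 8.
Job 1 has no prerequisites, so it starts at hour 0 and finishes at hour 8.
For job 2: job 1 (finishes hour 8); job 7 (finishes hour 8). Taking the maximum gives a start of hour 8, and it finishes at 8 + 7 = hour 15.
After job 2 (finishes hour 15, plus 3-hour gap → hour 18), job 3 can start at hour 18 and finishes at hour 22.
Job 5 waits on job 3 (finishes hour 22); job 7 (finishes hour 8, plus 3-hour gap → hour 11). The latest of these is hour 22, which is the earliest job 5 can start.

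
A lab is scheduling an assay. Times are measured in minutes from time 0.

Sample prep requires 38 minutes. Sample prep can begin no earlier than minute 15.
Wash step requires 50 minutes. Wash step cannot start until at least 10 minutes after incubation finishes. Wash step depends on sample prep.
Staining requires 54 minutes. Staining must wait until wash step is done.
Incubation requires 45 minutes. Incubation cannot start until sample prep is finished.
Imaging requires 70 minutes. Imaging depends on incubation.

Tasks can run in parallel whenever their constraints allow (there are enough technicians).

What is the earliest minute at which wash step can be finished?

Sample prep waits on its own release at minute 15, so it starts at minute 15 and finishes at 15 + 38 = minute 53.
Incubation waits on sample prep (finishes minute 53), so it starts at minute 53 and finishes at 53 + 45 = minute 98.
Wash step cannot start until incubation (finishes minute 98, plus 10-minute gap → minute 108); sample prep (finishes minute 53). The controlling bound is minute 108, so wash step finishes at 108 + 50 = minute 158.

158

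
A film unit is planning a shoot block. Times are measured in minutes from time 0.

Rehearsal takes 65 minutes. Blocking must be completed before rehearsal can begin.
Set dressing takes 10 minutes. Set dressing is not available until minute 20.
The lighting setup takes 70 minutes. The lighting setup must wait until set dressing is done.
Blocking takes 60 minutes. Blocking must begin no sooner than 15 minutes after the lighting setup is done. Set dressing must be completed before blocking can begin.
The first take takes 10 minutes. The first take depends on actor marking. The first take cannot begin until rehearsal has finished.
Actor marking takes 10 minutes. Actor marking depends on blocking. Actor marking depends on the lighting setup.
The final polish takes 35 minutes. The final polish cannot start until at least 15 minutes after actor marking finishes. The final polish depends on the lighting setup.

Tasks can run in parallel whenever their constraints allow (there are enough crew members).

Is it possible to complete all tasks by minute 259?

After its own release at minute 20, set dressing can start at minute 20 and finishes at minute 30.
After set dressing (finishes minute 30), the lighting setup can start at minute 30 and finishes at minute 100.
Blocking needs all of the lighting setup (finishes minute 100, plus 15-minute gap → minute 115); set dressing (finishes minute 30). That puts its earliest start at minute 115; it finishes at 115 + 60 = minute 175.
Rehearsal cannot begin until blocking (finishes minute 175). It runs from minute 175 to 175 + 65 = minute 240.
Actor marking cannot start until blocking (finishes minute 175); the lighting setup (finishes minute 100). The controlling bound is minute 175, so actor marking finishes at 175 + 10 = minute 185.
The first take has to wait for actor marking (finishes minute 185); rehearsal (finishes minute 240). The latest of these is minute 240, so the first take runs minute 240 to 240 + 10 = minute 250.
The final polish needs all of actor marking (finishes minute 185, plus 15-minute gap → minute 200); the lighting setup (finishes minute 100). That puts its earliest start at minute 200; it finishes at 200 + 35 = minute 235.
Every task is finished by minute 250, which is no later than the deadline of 259, so the schedule is feasible.

Yes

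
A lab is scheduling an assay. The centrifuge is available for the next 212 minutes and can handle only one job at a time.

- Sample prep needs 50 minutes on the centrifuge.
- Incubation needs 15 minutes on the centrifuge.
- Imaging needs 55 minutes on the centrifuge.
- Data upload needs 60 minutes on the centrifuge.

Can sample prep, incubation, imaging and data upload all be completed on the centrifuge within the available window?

Running back to back, the jobs need 50 + 15 + 55 + 60 = 180 minutes on the centrifuge.
Since 180 ≤ 212, they fit within the window.

Yes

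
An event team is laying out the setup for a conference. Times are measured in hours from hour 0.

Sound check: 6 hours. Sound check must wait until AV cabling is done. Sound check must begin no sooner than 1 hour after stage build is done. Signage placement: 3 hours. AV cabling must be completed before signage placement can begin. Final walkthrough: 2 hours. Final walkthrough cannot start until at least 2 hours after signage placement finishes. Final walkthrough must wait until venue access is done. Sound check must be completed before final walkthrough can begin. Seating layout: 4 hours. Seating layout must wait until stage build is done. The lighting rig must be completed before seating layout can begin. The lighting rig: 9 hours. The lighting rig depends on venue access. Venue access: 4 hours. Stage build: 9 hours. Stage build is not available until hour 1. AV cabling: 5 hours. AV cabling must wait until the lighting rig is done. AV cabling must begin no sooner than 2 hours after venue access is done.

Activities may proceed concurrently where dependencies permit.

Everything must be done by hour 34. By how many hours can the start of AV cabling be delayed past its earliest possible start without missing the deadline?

8

Venue access can start immediately at hour 0; it finishes at hour 4.
The lighting rig cannot begin until venue access (finishes hour 4). It runs from hour 4 to 4 + 9 = hour 13.
AV cabling has to wait for the lighting rig (finishes hour 13); venue access (finishes hour 4, plus 2-hour gap → hour 6). The latest of these is hour 13, so AV cabling runs hour 13 to 13 + 5 = hour 18.

Working backward from the deadline:
Nothing follows final walkthrough; the deadline of hour 34 is its only limit. It must start by 34 − 2 = hour 32.
Since final walkthrough (must start by hour 32, minus 2-hour gap → hour 30) depends on it, signage placement must finish by hour 30. Backing off its 3-hour duration gives a latest start of hour 27.
Since final walkthrough (must start by hour 32) depends on it, sound check must finish by hour 32. Backing off its 6-hour duration gives a latest start of hour 26.
AV cabling feeds signage placement (must start by hour 27); sound check (must start by hour 26). Taking the minimum, AV cabling must finish by hour 26 and start by 26 − 5 = hour 21.
So AV cabling can start as early as hour 13 and as late as hour 21, giving 21 − 13 = 8 hours of slack.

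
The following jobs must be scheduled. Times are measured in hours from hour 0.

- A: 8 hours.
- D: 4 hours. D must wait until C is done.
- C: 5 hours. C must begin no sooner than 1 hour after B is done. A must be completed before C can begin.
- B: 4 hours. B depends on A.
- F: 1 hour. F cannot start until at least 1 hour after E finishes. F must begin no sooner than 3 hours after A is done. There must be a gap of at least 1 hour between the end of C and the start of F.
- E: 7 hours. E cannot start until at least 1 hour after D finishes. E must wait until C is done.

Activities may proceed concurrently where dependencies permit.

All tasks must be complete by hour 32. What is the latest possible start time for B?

8

F has no dependents, so it just needs to finish by hour 32. Starting by 32 − 1 = hour 31 achieves that.
E feeds into F (must start by hour 31, minus 1-hour gap → hour 30); so E must finish by hour 30 and therefore start by hour 23.
D feeds into E (must start by hour 23, minus 1-hour gap → hour 22); so D must finish by hour 22 and therefore start by hour 18.
C feeds D (must start by hour 18); E (must start by hour 23); F (must start by hour 31, minus 1-hour gap → hour 30). Taking the minimum, C must finish by hour 18 and start by 18 − 5 = hour 13.
B must finish before C (must start by hour 13, minus 1-hour gap → hour 12). With a 4-hour duration, B must start by 12 − 4 = hour 8.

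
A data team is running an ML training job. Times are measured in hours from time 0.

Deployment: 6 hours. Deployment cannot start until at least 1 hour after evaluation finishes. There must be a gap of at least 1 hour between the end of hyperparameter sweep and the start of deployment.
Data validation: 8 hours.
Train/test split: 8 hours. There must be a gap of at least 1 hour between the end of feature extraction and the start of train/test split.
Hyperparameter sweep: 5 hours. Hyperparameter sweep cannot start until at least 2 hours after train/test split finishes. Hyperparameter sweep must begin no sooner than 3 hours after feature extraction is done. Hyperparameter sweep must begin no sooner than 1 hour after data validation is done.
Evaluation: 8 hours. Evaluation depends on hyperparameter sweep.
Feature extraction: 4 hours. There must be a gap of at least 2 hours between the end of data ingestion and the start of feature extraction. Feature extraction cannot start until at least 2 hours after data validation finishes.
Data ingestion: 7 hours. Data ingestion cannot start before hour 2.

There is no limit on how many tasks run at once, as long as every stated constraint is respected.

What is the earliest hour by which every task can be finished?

Data validation has no prerequisites, so it starts at hour 0 and finishes at hour 8.
Data ingestion cannot begin until its own release at hour 2. It runs from hour 2 to 2 + 7 = hour 9.
For feature extraction: data ingestion (finishes hour 9, plus 2-hour gap → hour 11); data validation (finishes hour 8, plus 2-hour gap → hour 10). Taking the maximum gives a start of hour 11, and it finishes at 11 + 4 = hour 15.
Train/test split waits on feature extraction (finishes hour 15, plus 1-hour gap → hour 16), so it starts at hour 16 and finishes at 16 + 8 = hour 24.
For hyperparameter sweep: train/test split (finishes hour 24, plus 2-hour gap → hour 26); feature extraction (finishes hour 15, plus 3-hour gap → hour 18); data validation (finishes hour 8, plus 1-hour gap → hour 9). Taking the maximum gives a start of hour 26, and it finishes at 26 + 5 = hour 31.
Evaluation waits on hyperparameter sweep (finishes hour 31), so it starts at hour 31 and finishes at 31 + 8 = hour 39.
For deployment: evaluation (finishes hour 39, plus 1-hour gap → hour 40); hyperparameter sweep (finishes hour 31, plus 1-hour gap → hour 32). Taking the maximum gives a start of hour 40, and it finishes at 40 + 6 = hour 46.
All tasks are finished once the last one completes. Finish times: Data ingestion at 9, Data validation at 8, Feature extraction at 15, Train/test split at 24, Hyperparameter sweep at 31, Evaluation at 39, Deployment at 46. The latest is hour 46.

46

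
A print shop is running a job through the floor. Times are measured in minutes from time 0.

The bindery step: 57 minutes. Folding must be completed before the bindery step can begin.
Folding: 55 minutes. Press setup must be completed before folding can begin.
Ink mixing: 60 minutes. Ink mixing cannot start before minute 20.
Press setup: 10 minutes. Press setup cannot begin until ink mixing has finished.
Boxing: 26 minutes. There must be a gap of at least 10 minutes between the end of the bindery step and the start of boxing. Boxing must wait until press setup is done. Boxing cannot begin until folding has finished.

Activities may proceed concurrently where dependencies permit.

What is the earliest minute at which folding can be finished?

Ink mixing cannot begin until its own release at minute 20. It runs from minute 20 to 20 + 60 = minute 80.
Press setup cannot begin until ink mixing (finishes minute 80). It runs from minute 80 to 80 + 10 = minute 90.
After press setup (finishes minute 90), folding can start at minute 90 and finishes at minute 145.

145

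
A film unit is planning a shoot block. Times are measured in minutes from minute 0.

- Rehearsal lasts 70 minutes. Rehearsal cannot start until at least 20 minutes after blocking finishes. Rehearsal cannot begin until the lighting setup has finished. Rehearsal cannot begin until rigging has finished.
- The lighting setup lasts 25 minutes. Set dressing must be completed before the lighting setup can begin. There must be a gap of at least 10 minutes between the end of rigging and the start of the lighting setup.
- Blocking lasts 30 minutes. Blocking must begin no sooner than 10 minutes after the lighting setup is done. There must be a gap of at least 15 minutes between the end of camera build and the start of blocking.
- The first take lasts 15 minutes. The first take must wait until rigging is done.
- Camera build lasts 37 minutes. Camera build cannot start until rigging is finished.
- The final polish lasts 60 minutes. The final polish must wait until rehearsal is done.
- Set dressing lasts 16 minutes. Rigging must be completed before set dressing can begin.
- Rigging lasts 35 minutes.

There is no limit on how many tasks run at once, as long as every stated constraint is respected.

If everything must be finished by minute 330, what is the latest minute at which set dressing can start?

99

Nothing follows the final polish; the deadline of minute 330 is its only limit. It must start by 330 − 60 = minute 270.
Rehearsal feeds into the final polish (must start by minute 270); so rehearsal must finish by minute 270 and therefore start by minute 200.
Blocking feeds into rehearsal (must start by minute 200, minus 20-minute gap → minute 180); so blocking must finish by minute 180 and therefore start by minute 150.
The lighting setup has several dependents: blocking (must start by minute 150, minus 10-minute gap → minute 140); rehearsal (must start by minute 200). The earliest of those limits is minute 140, so the lighting setup must start by 140 − 25 = minute 115.
Set dressing feeds into the lighting setup (must start by minute 115); so set dressing must finish by minute 115 and therefore start by minute 99.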